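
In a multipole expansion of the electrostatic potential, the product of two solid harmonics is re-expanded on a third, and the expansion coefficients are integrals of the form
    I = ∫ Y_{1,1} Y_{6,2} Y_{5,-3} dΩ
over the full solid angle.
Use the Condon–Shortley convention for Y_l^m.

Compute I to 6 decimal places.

Rules hold: Σm=0, L=12 even, 5≤5≤7.
N = 3·13·11 = 429
Δ = 2!·0!·10!/13! = 1/858
Racah Σ t=1..1: t=1:−1/14400 = -1/14400
⇒ 3j(1 6 5; 0 0 0)² = 6/143, sgn +1
Racah Σ t=0..0: t=0:+1/161280 = 1/161280
⇒ 3j(1 6 5; 1 2 -3)² = 1/143, sgn +1
4πI² = N·(3j₀)²·(3jₘ)² = 18/143
I = +1·√(0.125874/4π) = 0.10008369

0.100084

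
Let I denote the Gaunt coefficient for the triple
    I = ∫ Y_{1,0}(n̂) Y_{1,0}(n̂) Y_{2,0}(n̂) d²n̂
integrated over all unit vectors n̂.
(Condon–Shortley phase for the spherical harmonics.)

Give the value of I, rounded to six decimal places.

0.252313

Rules hold: Σm=0, L=4 even, 0≤2≤2.
N = 3·3·5 = 45
Δ = 0!·2!·2!/5! = 1/30
Racah Σ t=0..0: t=0:+1/1 = 1/1
⇒ 3j(1 1 2; 0 0 0)² = 2/15, sgn +1
(m-triple is (0,0,0) — same symbol as above.)
4πI² = N·(3j₀)²·(3jₘ)² = 4/5
I = +1·√(0.8/4π) = 0.25231325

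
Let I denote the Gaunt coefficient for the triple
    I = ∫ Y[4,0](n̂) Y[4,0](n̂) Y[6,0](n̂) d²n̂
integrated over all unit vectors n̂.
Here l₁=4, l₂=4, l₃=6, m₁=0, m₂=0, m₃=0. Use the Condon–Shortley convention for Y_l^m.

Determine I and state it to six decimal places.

Rules hold: Σm=0, L=14 even, 0≤6≤8.
N = 9·9·13 = 1053
Δ = 2!·6!·6!/15! = 1/1261260
Racah Σ t=0..2: t=0:+1/4608 t=1:−1/1296 t=2:+1/4608 = -7/20736
⇒ 3j(4 4 6; 0 0 0)² = 20/1287, sgn -1
(m-triple is (0,0,0) — same symbol as above.)
4πI² = N·(3j₀)²·(3jₘ)² = 400/1573
I = +1·√(0.254291/4π) = 0.14225276

0.142253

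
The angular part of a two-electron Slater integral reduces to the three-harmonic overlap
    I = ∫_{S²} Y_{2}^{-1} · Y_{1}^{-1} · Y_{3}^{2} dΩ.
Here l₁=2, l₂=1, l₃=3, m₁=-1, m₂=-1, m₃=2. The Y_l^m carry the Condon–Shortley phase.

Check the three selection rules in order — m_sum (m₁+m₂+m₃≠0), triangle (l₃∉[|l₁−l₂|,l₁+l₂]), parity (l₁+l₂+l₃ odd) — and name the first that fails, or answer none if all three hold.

none

m₁+m₂+m₃ = -1 − 1 + 2 = 0  ✓
triangle: |2−1|=1 ≤ l₃=3 ≤ 2+1=3  ✓
parity: l₁+l₂+l₃ = 6 is even  ✓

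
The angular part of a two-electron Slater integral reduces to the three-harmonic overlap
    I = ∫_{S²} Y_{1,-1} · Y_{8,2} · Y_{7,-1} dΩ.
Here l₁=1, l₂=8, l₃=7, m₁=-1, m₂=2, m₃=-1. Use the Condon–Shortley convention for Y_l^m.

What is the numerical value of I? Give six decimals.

m-sum 0 ✓  L=16 even ✓  7≤7≤9 ✓
Π(2lᵢ+1) = 3×17×15 = 765
triangle coeff Δ(1,8,7) = 1/2040
Σ_t [1,1]: t=1:−1/25401600 = -1/25401600
(3j)²=8/255 [(1 8 7; 0 0 0)], sign=+1
Σ_t [2,2]: t=2:+1/58060800 = 1/58060800
(3j)²=3/136 [(1 8 7; -1 2 -1)], sign=+1
⇒ 4πI² = 9/17
I = (+1)√(9/17/(4π)) = 0.20525411

0.205254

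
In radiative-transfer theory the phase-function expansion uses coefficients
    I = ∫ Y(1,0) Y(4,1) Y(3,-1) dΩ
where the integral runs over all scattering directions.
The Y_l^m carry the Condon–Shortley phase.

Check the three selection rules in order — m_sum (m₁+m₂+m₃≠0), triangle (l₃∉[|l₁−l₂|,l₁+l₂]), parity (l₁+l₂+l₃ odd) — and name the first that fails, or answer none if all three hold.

none

Σmᵢ = 0  ✓
l₃∈[|l₁−l₂|,l₁+l₂]=[3,5], have l₃=3  ✓
Σlᵢ = 8 ⇒ even  ✓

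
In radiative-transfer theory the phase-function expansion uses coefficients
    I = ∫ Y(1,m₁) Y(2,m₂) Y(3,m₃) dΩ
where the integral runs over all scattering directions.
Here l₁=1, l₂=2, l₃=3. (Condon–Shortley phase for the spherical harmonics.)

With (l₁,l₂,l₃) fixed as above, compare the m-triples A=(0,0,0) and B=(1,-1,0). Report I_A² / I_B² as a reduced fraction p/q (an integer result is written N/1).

Same 1,2,3: normalisation and zero-m 3j drop out of the ratio.
A: Δ: 0! 2! 4! / 7! → 1/105; sum: t=0:+1/4 = 1/4; 3j²(1 2 3; 0 0 0) = Δ·Π!·Σ² = 3/35  (sign -1)
B: Δ: 0! 2! 4! / 7! → 1/105; sum: t=0:+1/12 = 1/12; 3j²(1 2 3; 1 -1 0) = Δ·Π!·Σ² = 1/35  (sign -1)
I_A²/I_B² = (3/35)/(1/35) = 3/1

3/1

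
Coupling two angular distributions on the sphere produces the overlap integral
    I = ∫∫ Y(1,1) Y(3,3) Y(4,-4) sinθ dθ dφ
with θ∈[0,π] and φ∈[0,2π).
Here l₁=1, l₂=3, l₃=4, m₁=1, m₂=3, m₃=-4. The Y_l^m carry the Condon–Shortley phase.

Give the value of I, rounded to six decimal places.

0.325735

m-sum 0 ✓  L=8 even ✓  2≤4≤4 ✓
Π(2lᵢ+1) = 3×7×9 = 189
triangle coeff Δ(1,3,4) = 1/252
Σ_t [0,0]: t=0:+1/36 = 1/36
(3j)²=4/63 [(1 3 4; 0 0 0)], sign=+1
Σ_t [0,0]: t=0:+1/1440 = 1/1440
(3j)²=1/9 [(1 3 4; 1 3 -4)], sign=+1
⇒ 4πI² = 4/3
I = (+1)√(4/3/(4π)) = 0.32573501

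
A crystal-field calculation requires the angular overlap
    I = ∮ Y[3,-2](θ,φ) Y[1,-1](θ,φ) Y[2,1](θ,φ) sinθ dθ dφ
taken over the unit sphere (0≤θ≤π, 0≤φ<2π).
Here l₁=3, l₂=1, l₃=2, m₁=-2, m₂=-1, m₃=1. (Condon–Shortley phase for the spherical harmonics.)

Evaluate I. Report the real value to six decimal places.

m-sum = -2 − 1 + 1 = -2 ≠ 0 ⇒ I = 0

0.000000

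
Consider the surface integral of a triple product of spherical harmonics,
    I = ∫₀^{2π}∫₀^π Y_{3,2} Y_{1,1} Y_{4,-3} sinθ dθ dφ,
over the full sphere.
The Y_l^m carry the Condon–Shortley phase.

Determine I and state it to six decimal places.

-0.282095

Rules hold: Σm=0, L=8 even, 2≤4≤4.
N = 7·3·9 = 189
Δ = 0!·6!·2!/9! = 1/252
Racah Σ t=0..0: t=0:+1/36 = 1/36
⇒ 3j(3 1 4; 0 0 0)² = 4/63, sgn +1
Racah Σ t=0..0: t=0:+1/240 = 1/240
⇒ 3j(3 1 4; 2 1 -3)² = 1/12, sgn -1
4πI² = N·(3j₀)²·(3jₘ)² = 1/1
I = -1·√(1/4π) = -0.28209479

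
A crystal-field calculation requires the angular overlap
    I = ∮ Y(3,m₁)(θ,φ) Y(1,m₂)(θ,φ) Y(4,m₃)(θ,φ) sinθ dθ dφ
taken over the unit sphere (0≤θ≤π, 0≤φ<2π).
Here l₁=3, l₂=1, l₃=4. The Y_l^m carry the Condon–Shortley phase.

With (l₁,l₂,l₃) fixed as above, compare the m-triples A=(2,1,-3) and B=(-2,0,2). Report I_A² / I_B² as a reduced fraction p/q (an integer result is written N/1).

7/4

Shared (l₁,l₂,l₃)=(3,1,4): N and (l;000)² cancel in I_A²/I_B².
A: Δ = 0!·6!·2!/9! = 1/252; Racah Σ t=0..0: t=0:+1/240 = 1/240; ⇒ 3j(3 1 4; 2 1 -3)² = 1/12, sgn -1
B: Δ = 0!·6!·2!/9! = 1/252; Racah Σ t=0..0: t=0:+1/120 = 1/120; ⇒ 3j(3 1 4; -2 0 2)² = 1/21, sgn +1
I_A²/I_B² = (1/12)/(1/21) = 7/4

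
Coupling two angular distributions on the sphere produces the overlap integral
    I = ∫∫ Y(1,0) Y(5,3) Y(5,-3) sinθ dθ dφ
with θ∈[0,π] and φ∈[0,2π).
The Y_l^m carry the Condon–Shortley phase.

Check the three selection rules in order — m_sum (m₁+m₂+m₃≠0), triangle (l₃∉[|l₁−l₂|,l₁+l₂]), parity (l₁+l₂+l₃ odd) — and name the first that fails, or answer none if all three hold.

parity

azimuthal sum: 0 + 3 − 3 = 0  ✓
4 ≤ 5 ≤ 6 (triangle on l)  ✓
L = 1 + 5 + 5 = 11 (odd)  ✗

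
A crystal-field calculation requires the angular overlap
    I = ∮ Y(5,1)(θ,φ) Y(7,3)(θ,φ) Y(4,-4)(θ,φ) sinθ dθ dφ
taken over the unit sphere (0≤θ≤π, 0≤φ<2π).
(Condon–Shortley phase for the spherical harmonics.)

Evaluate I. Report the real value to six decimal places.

Rules hold: Σm=0, L=16 even, 2≤4≤12.
N = 11·15·9 = 1485
Δ = 8!·2!·6!/17! = 1/6126120
Racah Σ t=3..5: t=3:−1/69120 t=4:+1/20736 t=5:−1/69120 = 1/51840
⇒ 3j(5 7 4; 0 0 0)² = 280/21879, sgn +1
Racah Σ t=4..4: t=4:+1/829440 = 1/829440
⇒ 3j(5 7 4; 1 3 -4)² = 35/2431, sgn +1
4πI² = N·(3j₀)²·(3jₘ)² = 147000/537251
I = +1·√(0.273615/4π) = 0.14755880

0.147559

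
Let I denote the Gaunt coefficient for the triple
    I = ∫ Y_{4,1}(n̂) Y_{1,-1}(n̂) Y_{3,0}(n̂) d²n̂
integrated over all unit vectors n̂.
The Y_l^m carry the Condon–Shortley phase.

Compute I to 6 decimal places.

Checks pass: Σm=0; 8 even; l₃=3∈[3,5].
(2·4+1)(2·1+1)(2·3+1) = 189
Δ: 2! 6! 0! / 9! → 1/252
sum: t=1:−1/36 = -1/36
3j²(4 1 3; 0 0 0) = Δ·Π!·Σ² = 4/63  (sign +1)
sum: t=0:+1/72 = 1/72
3j²(4 1 3; 1 -1 0) = Δ·Π!·Σ² = 5/126  (sign -1)
combine: 4πI² = 189·4/63·5/126 = 10/21
take √, sign -1: I = -0.19466390

-0.194664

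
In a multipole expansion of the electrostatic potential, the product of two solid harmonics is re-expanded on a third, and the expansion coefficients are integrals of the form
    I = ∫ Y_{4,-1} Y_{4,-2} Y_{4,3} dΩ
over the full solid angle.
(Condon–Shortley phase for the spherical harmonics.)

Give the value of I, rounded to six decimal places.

-0.063661

Checks pass: Σm=0; 12 even; l₃=4∈[0,8].
(2·4+1)(2·4+1)(2·4+1) = 729
Δ: 4! 4! 4! / 13! → 1/450450
sum: t=0:+1/13824 t=1:−1/216 t=2:+1/64 t=3:−1/216 t=4:+1/13824 = 5/768
3j²(4 4 4; 0 0 0) = Δ·Π!·Σ² = 18/1001  (sign +1)
sum: t=1:−1/864 t=2:+1/576 = 1/1728
3j²(4 4 4; -1 -2 3) = Δ·Π!·Σ² = 5/1287  (sign -1)
combine: 4πI² = 729·18/1001·5/1287 = 7290/143143
take √, sign -1: I = -0.06366105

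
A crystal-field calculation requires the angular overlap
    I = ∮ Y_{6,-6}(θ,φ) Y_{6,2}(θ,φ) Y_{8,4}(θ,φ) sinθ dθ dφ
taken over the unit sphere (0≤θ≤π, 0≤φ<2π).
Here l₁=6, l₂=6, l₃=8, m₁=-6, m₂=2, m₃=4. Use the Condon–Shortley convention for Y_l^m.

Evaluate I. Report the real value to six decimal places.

0.150639

Rules hold: Σm=0, L=20 even, 0≤8≤12.
N = 13·13·17 = 2873
Δ = 4!·8!·8!/21! = 1/1309458150
Racah Σ t=0..4: t=0:+1/49766400 t=1:−1/3110400 t=2:+1/1327104 t=3:−1/3110400 t=4:+1/49766400 = 1/6635520
⇒ 3j(6 6 8; 0 0 0)² = 350/46189, sgn +1
Racah Σ t=4..4: t=4:+1/557383680 = 1/557383680
⇒ 3j(6 6 8; -6 2 4)² = 55/4199, sgn +1
4πI² = N·(3j₀)²·(3jₘ)² = 1750/6137
I = +1·√(0.285156/4π) = 0.15063852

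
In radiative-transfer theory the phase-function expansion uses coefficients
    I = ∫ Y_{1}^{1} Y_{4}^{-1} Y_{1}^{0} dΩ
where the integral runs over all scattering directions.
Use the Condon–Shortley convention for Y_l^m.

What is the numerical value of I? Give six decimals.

|1−4|≤1≤1+4 violated ⇒ I = 0

0.000000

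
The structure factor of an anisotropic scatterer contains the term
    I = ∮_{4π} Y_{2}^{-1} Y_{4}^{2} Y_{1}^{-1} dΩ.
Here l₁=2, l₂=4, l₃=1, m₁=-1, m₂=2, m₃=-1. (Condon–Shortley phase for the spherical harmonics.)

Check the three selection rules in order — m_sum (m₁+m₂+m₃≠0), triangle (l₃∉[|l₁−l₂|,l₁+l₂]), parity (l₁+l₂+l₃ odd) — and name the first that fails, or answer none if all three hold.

triangle

Σmᵢ = 0  ✓
l₃∈[|l₁−l₂|,l₁+l₂]=[2,6], have l₃=1  ✗
Σlᵢ = 7 ⇒ odd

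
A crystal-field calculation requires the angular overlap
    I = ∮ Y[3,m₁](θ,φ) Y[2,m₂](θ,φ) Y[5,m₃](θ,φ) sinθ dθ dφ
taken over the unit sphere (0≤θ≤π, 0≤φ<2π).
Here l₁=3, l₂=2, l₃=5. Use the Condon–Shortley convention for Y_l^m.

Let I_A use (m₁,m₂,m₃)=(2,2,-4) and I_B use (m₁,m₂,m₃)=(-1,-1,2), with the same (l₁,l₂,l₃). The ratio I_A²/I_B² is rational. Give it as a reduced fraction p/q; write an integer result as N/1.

Same 3,2,5: normalisation and zero-m 3j drop out of the ratio.
A: Δ: 0! 6! 4! / 11! → 1/2310; sum: t=0:+1/2880 = 1/2880; 3j²(3 2 5; 2 2 -4) = Δ·Π!·Σ² = 3/55  (sign -1)
B: Δ: 0! 6! 4! / 11! → 1/2310; sum: t=0:+1/288 = 1/288; 3j²(3 2 5; -1 -1 2) = Δ·Π!·Σ² = 1/22  (sign -1)
I_A²/I_B² = (3/55)/(1/22) = 6/5

6/5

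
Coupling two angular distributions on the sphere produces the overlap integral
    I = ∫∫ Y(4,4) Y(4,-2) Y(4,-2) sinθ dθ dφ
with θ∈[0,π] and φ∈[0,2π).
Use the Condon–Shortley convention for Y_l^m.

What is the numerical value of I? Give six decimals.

Checks pass: Σm=0; 12 even; l₃=4∈[0,8].
(2·4+1)(2·4+1)(2·4+1) = 729
Δ: 4! 4! 4! / 13! → 1/450450
sum: t=0:+1/13824 t=1:−1/216 t=2:+1/64 t=3:−1/216 t=4:+1/13824 = 5/768
3j²(4 4 4; 0 0 0) = Δ·Π!·Σ² = 18/1001  (sign +1)
sum: t=0:+1/2304 = 1/2304
3j²(4 4 4; 4 -2 -2) = Δ·Π!·Σ² = 5/143  (sign +1)
combine: 4πI² = 729·18/1001·5/143 = 65610/143143
take √, sign +1: I = 0.19098314

0.190983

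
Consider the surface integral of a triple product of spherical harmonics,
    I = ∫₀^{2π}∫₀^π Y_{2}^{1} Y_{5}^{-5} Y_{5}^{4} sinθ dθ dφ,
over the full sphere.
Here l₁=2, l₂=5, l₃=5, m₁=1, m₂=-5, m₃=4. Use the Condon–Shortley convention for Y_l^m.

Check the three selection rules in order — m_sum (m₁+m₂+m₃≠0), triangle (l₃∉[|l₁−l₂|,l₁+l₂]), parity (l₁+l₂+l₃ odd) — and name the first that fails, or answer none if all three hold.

azimuthal sum: 1 − 5 + 4 = 0  ✓
3 ≤ 5 ≤ 7 (triangle on l)  ✓
L = 2 + 5 + 5 = 12 (even)  ✓

none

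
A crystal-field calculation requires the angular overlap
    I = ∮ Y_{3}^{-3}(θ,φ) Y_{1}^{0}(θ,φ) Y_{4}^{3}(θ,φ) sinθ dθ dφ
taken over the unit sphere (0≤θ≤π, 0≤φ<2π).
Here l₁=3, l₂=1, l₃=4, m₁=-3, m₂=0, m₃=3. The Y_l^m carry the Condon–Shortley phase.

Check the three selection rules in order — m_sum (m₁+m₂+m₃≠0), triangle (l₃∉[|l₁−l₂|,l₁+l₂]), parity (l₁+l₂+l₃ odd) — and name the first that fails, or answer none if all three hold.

none

m₁+m₂+m₃ = -3 + 0 + 3 = 0  ✓
triangle: |3−1|=2 ≤ l₃=4 ≤ 3+1=4  ✓
parity: l₁+l₂+l₃ = 8 is even  ✓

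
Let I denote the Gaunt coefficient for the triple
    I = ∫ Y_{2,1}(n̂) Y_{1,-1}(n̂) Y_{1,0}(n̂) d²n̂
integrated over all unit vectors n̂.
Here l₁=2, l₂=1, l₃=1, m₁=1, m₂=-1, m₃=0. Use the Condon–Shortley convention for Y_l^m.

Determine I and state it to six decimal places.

Checks pass: Σm=0; 4 even; l₃=1∈[1,3].
(2·2+1)(2·1+1)(2·1+1) = 45
Δ: 2! 2! 0! / 5! → 1/30
sum: t=1:−1/1 = -1/1
3j²(2 1 1; 0 0 0) = Δ·Π!·Σ² = 2/15  (sign +1)
sum: t=0:+1/2 = 1/2
3j²(2 1 1; 1 -1 0) = Δ·Π!·Σ² = 1/10  (sign -1)
combine: 4πI² = 45·2/15·1/10 = 3/5
take √, sign -1: I = -0.21850969

-0.218510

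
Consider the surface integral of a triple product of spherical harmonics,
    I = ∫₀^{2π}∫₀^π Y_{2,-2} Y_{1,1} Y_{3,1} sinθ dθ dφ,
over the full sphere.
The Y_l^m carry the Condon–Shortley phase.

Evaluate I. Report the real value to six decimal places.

-0.082589

Rules hold: Σm=0, L=6 even, 1≤3≤3.
N = 5·3·7 = 105
Δ = 0!·4!·2!/7! = 1/105
Racah Σ t=0..0: t=0:+1/4 = 1/4
⇒ 3j(2 1 3; 0 0 0)² = 3/35, sgn -1
Racah Σ t=0..0: t=0:+1/48 = 1/48
⇒ 3j(2 1 3; -2 1 1)² = 1/105, sgn +1
4πI² = N·(3j₀)²·(3jₘ)² = 3/35
I = -1·√(0.0857143/4π) = -0.08258890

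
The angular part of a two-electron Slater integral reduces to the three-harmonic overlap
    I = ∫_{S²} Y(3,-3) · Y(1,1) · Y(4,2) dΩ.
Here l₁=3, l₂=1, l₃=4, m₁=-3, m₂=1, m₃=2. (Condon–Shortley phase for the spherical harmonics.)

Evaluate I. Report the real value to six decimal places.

Rules hold: Σm=0, L=8 even, 2≤4≤4.
N = 7·3·9 = 189
Δ = 0!·6!·2!/9! = 1/252
Racah Σ t=0..0: t=0:+1/36 = 1/36
⇒ 3j(3 1 4; 0 0 0)² = 4/63, sgn +1
Racah Σ t=0..0: t=0:+1/1440 = 1/1440
⇒ 3j(3 1 4; -3 1 2)² = 1/252, sgn +1
4πI² = N·(3j₀)²·(3jₘ)² = 1/21
I = +1·√(0.047619/4π) = 0.06155813

0.061558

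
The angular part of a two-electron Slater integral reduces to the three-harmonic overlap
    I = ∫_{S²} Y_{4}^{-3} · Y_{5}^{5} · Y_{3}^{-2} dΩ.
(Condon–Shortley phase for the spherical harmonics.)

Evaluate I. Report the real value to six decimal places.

-0.212007

Rules hold: Σm=0, L=12 even, 1≤3≤9.
N = 9·11·7 = 693
Δ = 6!·2!·4!/13! = 1/180180
Racah Σ t=2..4: t=2:+1/576 t=3:−1/144 t=4:+1/576 = -1/288
⇒ 3j(4 5 3; 0 0 0)² = 20/1001, sgn +1
Racah Σ t=6..6: t=6:+1/17280 = 1/17280
⇒ 3j(4 5 3; -3 5 -2)² = 35/858, sgn -1
4πI² = N·(3j₀)²·(3jₘ)² = 1050/1859
I = -1·√(0.56482/4π) = -0.21200691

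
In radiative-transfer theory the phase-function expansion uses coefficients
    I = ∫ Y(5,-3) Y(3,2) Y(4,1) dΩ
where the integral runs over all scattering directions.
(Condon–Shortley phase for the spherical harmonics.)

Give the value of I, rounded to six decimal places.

Checks pass: Σm=0; 12 even; l₃=4∈[2,8].
(2·5+1)(2·3+1)(2·4+1) = 693
Δ: 4! 6! 2! / 13! → 1/180180
sum: t=1:−1/576 t=2:+1/144 t=3:−1/576 = 1/288
3j²(5 3 4; 0 0 0) = Δ·Π!·Σ² = 20/1001  (sign +1)
sum: t=3:−1/1440 t=4:+1/1152 = 1/5760
3j²(5 3 4; -3 2 1) = Δ·Π!·Σ² = 1/858  (sign -1)
combine: 4πI² = 693·20/1001·1/858 = 30/1859
take √, sign -1: I = -0.03583571

-0.035836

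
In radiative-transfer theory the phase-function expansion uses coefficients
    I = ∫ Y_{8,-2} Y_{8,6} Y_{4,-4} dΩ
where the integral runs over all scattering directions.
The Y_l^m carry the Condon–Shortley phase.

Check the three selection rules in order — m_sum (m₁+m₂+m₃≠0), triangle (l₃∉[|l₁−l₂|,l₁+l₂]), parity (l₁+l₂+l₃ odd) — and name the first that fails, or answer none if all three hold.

m₁+m₂+m₃ = -2 + 6 − 4 = 0  ✓
triangle: |8−8|=0 ≤ l₃=4 ≤ 8+8=16  ✓
parity: l₁+l₂+l₃ = 20 is even  ✓

none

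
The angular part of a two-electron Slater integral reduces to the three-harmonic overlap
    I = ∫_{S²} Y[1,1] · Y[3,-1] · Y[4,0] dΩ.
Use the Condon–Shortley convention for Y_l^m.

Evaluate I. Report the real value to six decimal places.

0.150786

Rules hold: Σm=0, L=8 even, 2≤4≤4.
N = 3·7·9 = 189
Δ = 0!·2!·6!/9! = 1/252
Racah Σ t=0..0: t=0:+1/36 = 1/36
⇒ 3j(1 3 4; 0 0 0)² = 4/63, sgn +1
Racah Σ t=0..0: t=0:+1/96 = 1/96
⇒ 3j(1 3 4; 1 -1 0)² = 1/42, sgn +1
4πI² = N·(3j₀)²·(3jₘ)² = 2/7
I = +1·√(0.285714/4π) = 0.15078601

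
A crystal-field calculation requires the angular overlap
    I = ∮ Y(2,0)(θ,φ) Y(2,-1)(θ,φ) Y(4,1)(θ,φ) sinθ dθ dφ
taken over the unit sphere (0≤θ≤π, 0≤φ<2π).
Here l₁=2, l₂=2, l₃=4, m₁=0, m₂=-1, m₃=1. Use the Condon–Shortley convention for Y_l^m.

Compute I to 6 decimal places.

Checks pass: Σm=0; 8 even; l₃=4∈[0,4].
(2·2+1)(2·2+1)(2·4+1) = 225
Δ: 0! 4! 4! / 9! → 1/630
sum: t=0:+1/16 = 1/16
3j²(2 2 4; 0 0 0) = Δ·Π!·Σ² = 2/35  (sign +1)
sum: t=0:+1/24 = 1/24
3j²(2 2 4; 0 -1 1) = Δ·Π!·Σ² = 1/21  (sign -1)
combine: 4πI² = 225·2/35·1/21 = 30/49
take √, sign -1: I = -0.22072812

-0.220728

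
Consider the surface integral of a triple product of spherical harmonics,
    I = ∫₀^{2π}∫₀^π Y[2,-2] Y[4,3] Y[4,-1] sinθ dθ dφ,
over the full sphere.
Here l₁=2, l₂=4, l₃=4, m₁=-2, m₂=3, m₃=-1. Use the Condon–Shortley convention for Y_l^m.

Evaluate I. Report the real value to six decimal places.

0.159270

Checks pass: Σm=0; 10 even; l₃=4∈[2,6].
(2·2+1)(2·4+1)(2·4+1) = 405
Δ: 2! 2! 6! / 11! → 1/13860
sum: t=0:+1/192 t=1:−1/36 t=2:+1/192 = -5/288
3j²(2 4 4; 0 0 0) = Δ·Π!·Σ² = 20/693  (sign -1)
sum: t=2:+1/480 = 1/480
3j²(2 4 4; -2 3 -1) = Δ·Π!·Σ² = 3/110  (sign -1)
combine: 4πI² = 405·20/693·3/110 = 270/847
take √, sign +1: I = 0.15927046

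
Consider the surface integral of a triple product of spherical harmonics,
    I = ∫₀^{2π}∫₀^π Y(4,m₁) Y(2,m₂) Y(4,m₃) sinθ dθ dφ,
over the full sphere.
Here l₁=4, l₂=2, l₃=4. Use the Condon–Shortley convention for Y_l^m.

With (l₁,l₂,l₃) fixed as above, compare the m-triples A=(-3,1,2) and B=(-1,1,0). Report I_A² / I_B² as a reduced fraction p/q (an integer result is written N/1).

35/2

Same 4,2,4: normalisation and zero-m 3j drop out of the ratio.
A: Δ: 2! 6! 2! / 11! → 1/13860; sum: t=1:−1/1440 t=2:+1/240 = 1/288; 3j²(4 2 4; -3 1 2) = Δ·Π!·Σ² = 5/132  (sign +1)
B: Δ: 2! 6! 2! / 11! → 1/13860; sum: t=1:−1/96 t=2:+1/72 = 1/288; 3j²(4 2 4; -1 1 0) = Δ·Π!·Σ² = 1/462  (sign +1)
I_A²/I_B² = (5/132)/(1/462) = 35/2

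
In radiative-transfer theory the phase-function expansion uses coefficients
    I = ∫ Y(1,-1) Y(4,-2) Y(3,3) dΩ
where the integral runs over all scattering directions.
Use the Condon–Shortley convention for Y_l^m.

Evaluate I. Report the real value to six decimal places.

Rules hold: Σm=0, L=8 even, 3≤3≤5.
N = 3·9·7 = 189
Δ = 2!·0!·6!/9! = 1/252
Racah Σ t=1..1: t=1:−1/36 = -1/36
⇒ 3j(1 4 3; 0 0 0)² = 4/63, sgn +1
Racah Σ t=2..2: t=2:+1/1440 = 1/1440
⇒ 3j(1 4 3; -1 -2 3)² = 1/252, sgn +1
4πI² = N·(3j₀)²·(3jₘ)² = 1/21
I = +1·√(0.047619/4π) = 0.06155813

0.061558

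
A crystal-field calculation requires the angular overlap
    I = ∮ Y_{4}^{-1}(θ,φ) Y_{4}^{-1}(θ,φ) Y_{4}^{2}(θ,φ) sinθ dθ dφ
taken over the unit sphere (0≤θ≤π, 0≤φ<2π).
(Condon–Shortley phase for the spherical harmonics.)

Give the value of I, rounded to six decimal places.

Checks pass: Σm=0; 12 even; l₃=4∈[0,8].
(2·4+1)(2·4+1)(2·4+1) = 729
Δ: 4! 4! 4! / 13! → 1/450450
sum: t=0:+1/13824 t=1:−1/216 t=2:+1/64 t=3:−1/216 t=4:+1/13824 = 5/768
3j²(4 4 4; 0 0 0) = Δ·Π!·Σ² = 18/1001  (sign +1)
sum: t=1:−1/576 t=2:+1/144 t=3:−1/576 = 1/288
3j²(4 4 4; -1 -1 2) = Δ·Π!·Σ² = 20/1001  (sign +1)
combine: 4πI² = 729·18/1001·20/1001 = 262440/1002001
take √, sign +1: I = 0.14436968

0.144370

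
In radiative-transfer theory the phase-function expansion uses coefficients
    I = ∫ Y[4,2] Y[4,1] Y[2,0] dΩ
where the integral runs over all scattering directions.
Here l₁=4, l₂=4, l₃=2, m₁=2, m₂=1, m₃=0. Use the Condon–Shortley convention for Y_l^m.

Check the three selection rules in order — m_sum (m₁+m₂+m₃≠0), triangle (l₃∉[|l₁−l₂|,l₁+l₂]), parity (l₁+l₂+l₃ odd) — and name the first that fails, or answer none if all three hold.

m_sum

Σmᵢ = 3  ✗
l₃∈[|l₁−l₂|,l₁+l₂]=[0,8], have l₃=2
Σlᵢ = 10 ⇒ even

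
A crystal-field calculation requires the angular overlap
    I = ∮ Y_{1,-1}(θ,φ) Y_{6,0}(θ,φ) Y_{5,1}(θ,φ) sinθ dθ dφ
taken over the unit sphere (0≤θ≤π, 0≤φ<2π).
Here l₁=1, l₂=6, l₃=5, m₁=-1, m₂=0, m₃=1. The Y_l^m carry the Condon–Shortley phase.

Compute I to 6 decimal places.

Rules hold: Σm=0, L=12 even, 5≤5≤7.
N = 3·13·11 = 429
Δ = 2!·0!·10!/13! = 1/858
Racah Σ t=1..1: t=1:−1/14400 = -1/14400
⇒ 3j(1 6 5; 0 0 0)² = 6/143, sgn +1
Racah Σ t=2..2: t=2:+1/34560 = 1/34560
⇒ 3j(1 6 5; -1 0 1)² = 5/286, sgn +1
4πI² = N·(3j₀)²·(3jₘ)² = 45/143
I = +1·√(0.314685/4π) = 0.15824621

0.158246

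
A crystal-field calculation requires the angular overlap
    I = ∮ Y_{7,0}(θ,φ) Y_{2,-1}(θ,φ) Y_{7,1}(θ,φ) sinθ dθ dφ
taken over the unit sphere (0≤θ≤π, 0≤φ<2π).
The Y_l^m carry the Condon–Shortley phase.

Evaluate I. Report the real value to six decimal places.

m-sum 0 ✓  L=16 even ✓  5≤7≤9 ✓
Π(2lᵢ+1) = 15×5×15 = 1125
triangle coeff Δ(7,2,7) = 1/185640
Σ_t [0,2]: t=0:+1/2419200 t=1:−1/518400 t=2:+1/2419200 = -1/907200
(3j)²=56/3315 [(7 2 7; 0 0 0)], sign=+1
Σ_t [0,1]: t=0:+1/1209600 t=1:−1/1036800 = -1/7257600
(3j)²=1/2210 [(7 2 7; 0 -1 1)], sign=-1
⇒ 4πI² = 420/48841
I = (-1)√(420/48841/(4π)) = -0.02615938

-0.026159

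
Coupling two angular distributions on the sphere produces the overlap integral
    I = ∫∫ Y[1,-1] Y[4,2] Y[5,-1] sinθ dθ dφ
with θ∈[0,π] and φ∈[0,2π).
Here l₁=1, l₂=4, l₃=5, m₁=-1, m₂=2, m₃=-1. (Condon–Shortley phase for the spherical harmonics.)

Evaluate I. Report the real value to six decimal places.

-0.120286

m-sum 0 ✓  L=10 even ✓  3≤5≤5 ✓
Π(2lᵢ+1) = 3×9×11 = 297
triangle coeff Δ(1,4,5) = 1/495
Σ_t [0,0]: t=0:+1/576 = 1/576
(3j)²=5/99 [(1 4 5; 0 0 0)], sign=-1
Σ_t [0,0]: t=0:+1/2880 = 1/2880
(3j)²=2/165 [(1 4 5; -1 2 -1)], sign=+1
⇒ 4πI² = 2/11
I = (-1)√(2/11/(4π)) = -0.12028562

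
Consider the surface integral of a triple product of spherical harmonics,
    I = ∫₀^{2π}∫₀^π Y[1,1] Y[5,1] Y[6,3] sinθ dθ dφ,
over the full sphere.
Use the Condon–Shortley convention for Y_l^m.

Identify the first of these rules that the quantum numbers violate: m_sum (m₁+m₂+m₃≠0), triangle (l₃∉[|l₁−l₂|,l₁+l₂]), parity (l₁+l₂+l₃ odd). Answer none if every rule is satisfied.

m₁+m₂+m₃ = 1 + 1 + 3 = 5  ✗
triangle: |1−5|=4 ≤ l₃=6 ≤ 1+5=6
parity: l₁+l₂+l₃ = 12 is even

m_sum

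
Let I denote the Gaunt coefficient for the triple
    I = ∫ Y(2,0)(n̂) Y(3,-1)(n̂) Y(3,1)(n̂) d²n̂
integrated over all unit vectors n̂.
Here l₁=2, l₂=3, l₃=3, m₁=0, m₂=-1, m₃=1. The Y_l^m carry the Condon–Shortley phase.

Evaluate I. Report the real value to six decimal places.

Checks pass: Σm=0; 8 even; l₃=3∈[1,5].
(2·2+1)(2·3+1)(2·3+1) = 245
Δ: 2! 2! 4! / 9! → 1/3780
sum: t=0:+1/24 t=1:−1/4 t=2:+1/24 = -1/6
3j²(2 3 3; 0 0 0) = Δ·Π!·Σ² = 4/105  (sign +1)
sum: t=0:+1/16 t=1:−1/6 t=2:+1/96 = -3/32
3j²(2 3 3; 0 -1 1) = Δ·Π!·Σ² = 3/140  (sign -1)
combine: 4πI² = 245·4/105·3/140 = 1/5
take √, sign -1: I = -0.12615663

-0.126157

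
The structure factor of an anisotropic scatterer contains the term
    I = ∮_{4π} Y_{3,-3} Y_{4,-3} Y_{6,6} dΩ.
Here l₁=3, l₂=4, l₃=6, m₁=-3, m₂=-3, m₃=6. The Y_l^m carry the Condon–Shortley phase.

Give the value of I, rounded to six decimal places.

Σlᵢ=13 odd — θ-integrand is odd under cosθ→−cosθ; I=0

0.000000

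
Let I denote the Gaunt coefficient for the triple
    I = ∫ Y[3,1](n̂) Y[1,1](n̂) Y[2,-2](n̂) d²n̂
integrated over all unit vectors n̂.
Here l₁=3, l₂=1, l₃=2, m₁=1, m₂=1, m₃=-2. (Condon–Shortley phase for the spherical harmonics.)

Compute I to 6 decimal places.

-0.082589

Checks pass: Σm=0; 6 even; l₃=2∈[2,4].
(2·3+1)(2·1+1)(2·2+1) = 105
Δ: 2! 4! 0! / 7! → 1/105
sum: t=1:−1/4 = -1/4
3j²(3 1 2; 0 0 0) = Δ·Π!·Σ² = 3/35  (sign -1)
sum: t=2:+1/48 = 1/48
3j²(3 1 2; 1 1 -2) = Δ·Π!·Σ² = 1/105  (sign +1)
combine: 4πI² = 105·3/35·1/105 = 3/35
take √, sign -1: I = -0.08258890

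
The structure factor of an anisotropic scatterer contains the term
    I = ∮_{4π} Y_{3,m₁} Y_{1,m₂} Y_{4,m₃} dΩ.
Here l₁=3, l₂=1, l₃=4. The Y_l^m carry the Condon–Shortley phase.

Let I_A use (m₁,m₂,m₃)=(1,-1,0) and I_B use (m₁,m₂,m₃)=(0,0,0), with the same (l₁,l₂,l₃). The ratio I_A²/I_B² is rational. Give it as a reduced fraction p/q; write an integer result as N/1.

3/8

Shared (l₁,l₂,l₃)=(3,1,4): N and (l;000)² cancel in I_A²/I_B².
A: Δ = 0!·6!·2!/9! = 1/252; Racah Σ t=0..0: t=0:+1/96 = 1/96; ⇒ 3j(3 1 4; 1 -1 0)² = 1/42, sgn +1
B: Δ = 0!·6!·2!/9! = 1/252; Racah Σ t=0..0: t=0:+1/36 = 1/36; ⇒ 3j(3 1 4; 0 0 0)² = 4/63, sgn +1
I_A²/I_B² = (1/42)/(4/63) = 3/8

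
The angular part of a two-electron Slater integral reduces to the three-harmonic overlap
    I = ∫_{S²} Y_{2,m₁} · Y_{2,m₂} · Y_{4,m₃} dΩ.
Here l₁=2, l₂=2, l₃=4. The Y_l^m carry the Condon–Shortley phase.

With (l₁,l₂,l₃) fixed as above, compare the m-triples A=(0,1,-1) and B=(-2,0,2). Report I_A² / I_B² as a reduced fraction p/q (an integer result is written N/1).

2/1

Same 2,2,4: normalisation and zero-m 3j drop out of the ratio.
A: Δ: 0! 4! 4! / 9! → 1/630; sum: t=0:+1/24 = 1/24; 3j²(2 2 4; 0 1 -1) = Δ·Π!·Σ² = 1/21  (sign -1)
B: Δ: 0! 4! 4! / 9! → 1/630; sum: t=0:+1/96 = 1/96; 3j²(2 2 4; -2 0 2) = Δ·Π!·Σ² = 1/42  (sign +1)
I_A²/I_B² = (1/21)/(1/42) = 2/1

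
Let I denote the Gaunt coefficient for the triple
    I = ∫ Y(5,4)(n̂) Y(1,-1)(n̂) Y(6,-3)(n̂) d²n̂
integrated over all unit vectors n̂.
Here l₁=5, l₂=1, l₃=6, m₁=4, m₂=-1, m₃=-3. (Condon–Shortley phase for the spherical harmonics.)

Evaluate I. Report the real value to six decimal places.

-0.070770

Checks pass: Σm=0; 12 even; l₃=6∈[4,6].
(2·5+1)(2·1+1)(2·6+1) = 429
Δ: 0! 10! 2! / 13! → 1/858
sum: t=0:+1/14400 = 1/14400
3j²(5 1 6; 0 0 0) = Δ·Π!·Σ² = 6/143  (sign +1)
sum: t=0:+1/725760 = 1/725760
3j²(5 1 6; 4 -1 -3) = Δ·Π!·Σ² = 1/286  (sign -1)
combine: 4πI² = 429·6/143·1/286 = 9/143
take √, sign -1: I = -0.07076985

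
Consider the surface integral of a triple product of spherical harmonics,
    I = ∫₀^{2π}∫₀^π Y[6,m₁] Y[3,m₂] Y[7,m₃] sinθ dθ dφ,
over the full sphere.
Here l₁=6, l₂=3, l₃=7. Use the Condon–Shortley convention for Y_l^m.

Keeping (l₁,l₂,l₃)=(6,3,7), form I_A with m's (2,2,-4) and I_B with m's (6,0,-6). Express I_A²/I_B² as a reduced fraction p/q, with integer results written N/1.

Shared (l₁,l₂,l₃)=(6,3,7): N and (l;000)² cancel in I_A²/I_B².
A: Δ = 2!·10!·4!/17! = 1/2042040; Racah Σ t=1..2: t=1:−1/725760 t=2:+1/967680 = -1/2903040; ⇒ 3j(6 3 7; 2 2 -4)² = 5/3094, sgn +1
B: Δ = 2!·10!·4!/17! = 1/2042040; Racah Σ t=0..0: t=0:+1/43545600 = 1/43545600; ⇒ 3j(6 3 7; 6 0 -6)² = 33/1190, sgn -1
I_A²/I_B² = (5/3094)/(33/1190) = 25/429

25/429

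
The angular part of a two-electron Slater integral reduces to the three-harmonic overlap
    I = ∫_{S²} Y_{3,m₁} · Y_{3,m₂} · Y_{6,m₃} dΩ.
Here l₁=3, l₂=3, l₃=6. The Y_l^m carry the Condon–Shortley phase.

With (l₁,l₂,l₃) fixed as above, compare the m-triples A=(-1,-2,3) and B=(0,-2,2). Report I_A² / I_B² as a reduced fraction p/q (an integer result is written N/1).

Same 3,3,6: normalisation and zero-m 3j drop out of the ratio.
A: Δ: 0! 6! 6! / 13! → 1/12012; sum: t=0:+1/5760 = 1/5760; 3j²(3 3 6; -1 -2 3) = Δ·Π!·Σ² = 9/286  (sign -1)
B: Δ: 0! 6! 6! / 13! → 1/12012; sum: t=0:+1/4320 = 1/4320; 3j²(3 3 6; 0 -2 2) = Δ·Π!·Σ² = 8/429  (sign +1)
I_A²/I_B² = (9/286)/(8/429) = 27/16

27/16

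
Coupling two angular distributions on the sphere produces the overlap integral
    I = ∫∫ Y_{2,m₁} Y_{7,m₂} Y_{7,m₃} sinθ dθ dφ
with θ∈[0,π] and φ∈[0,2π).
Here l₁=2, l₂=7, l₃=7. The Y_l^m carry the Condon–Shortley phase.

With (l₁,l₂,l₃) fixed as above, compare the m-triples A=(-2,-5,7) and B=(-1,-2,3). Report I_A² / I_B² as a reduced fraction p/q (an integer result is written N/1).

182/625

Shared (l₁,l₂,l₃)=(2,7,7): N and (l;000)² cancel in I_A²/I_B².
A: Δ = 2!·2!·12!/17! = 1/185640; Racah Σ t=2..2: t=2:+1/1916006400 = 1/1916006400; ⇒ 3j(2 7 7; -2 -5 7)² = 1/340, sgn +1
B: Δ = 2!·2!·12!/17! = 1/185640; Racah Σ t=1..2: t=1:−1/1935360 t=2:+1/4354560 = -1/3483648; ⇒ 3j(2 7 7; -1 -2 3)² = 125/12376, sgn -1
I_A²/I_B² = (1/340)/(125/12376) = 182/625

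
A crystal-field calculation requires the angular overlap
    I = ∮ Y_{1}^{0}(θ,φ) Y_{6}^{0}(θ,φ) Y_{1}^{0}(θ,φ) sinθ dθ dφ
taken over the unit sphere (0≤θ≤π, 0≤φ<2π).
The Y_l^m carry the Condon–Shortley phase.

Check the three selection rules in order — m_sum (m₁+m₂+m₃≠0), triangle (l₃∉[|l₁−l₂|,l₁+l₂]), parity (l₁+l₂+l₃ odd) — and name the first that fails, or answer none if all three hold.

Σmᵢ = 0  ✓
l₃∈[|l₁−l₂|,l₁+l₂]=[5,7], have l₃=1  ✗
Σlᵢ = 8 ⇒ even

triangle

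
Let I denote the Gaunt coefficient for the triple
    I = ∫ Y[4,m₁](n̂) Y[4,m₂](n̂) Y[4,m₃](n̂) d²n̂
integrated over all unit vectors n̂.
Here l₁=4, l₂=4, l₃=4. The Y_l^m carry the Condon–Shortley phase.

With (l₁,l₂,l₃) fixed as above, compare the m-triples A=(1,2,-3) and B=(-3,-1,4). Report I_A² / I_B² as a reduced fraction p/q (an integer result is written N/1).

Shared (l₁,l₂,l₃)=(4,4,4): N and (l;000)² cancel in I_A²/I_B².
A: Δ = 4!·4!·4!/13! = 1/450450; Racah Σ t=2..3: t=2:+1/576 t=3:−1/864 = 1/1728; ⇒ 3j(4 4 4; 1 2 -3)² = 5/1287, sgn -1
B: Δ = 4!·4!·4!/13! = 1/450450; Racah Σ t=3..3: t=3:−1/3456 = -1/3456; ⇒ 3j(4 4 4; -3 -1 4)² = 35/1287, sgn -1
I_A²/I_B² = (5/1287)/(35/1287) = 1/7

1/7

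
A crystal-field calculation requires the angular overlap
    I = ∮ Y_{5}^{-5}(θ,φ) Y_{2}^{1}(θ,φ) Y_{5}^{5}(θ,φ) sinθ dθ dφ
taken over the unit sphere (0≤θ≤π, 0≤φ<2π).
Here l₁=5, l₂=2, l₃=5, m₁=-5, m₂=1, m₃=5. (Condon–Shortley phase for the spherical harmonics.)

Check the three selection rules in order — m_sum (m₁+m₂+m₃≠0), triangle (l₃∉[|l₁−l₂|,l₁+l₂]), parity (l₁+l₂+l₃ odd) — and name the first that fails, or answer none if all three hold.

m₁+m₂+m₃ = -5 + 1 + 5 = 1  ✗
triangle: |5−2|=3 ≤ l₃=5 ≤ 5+2=7
parity: l₁+l₂+l₃ = 12 is even

m_sum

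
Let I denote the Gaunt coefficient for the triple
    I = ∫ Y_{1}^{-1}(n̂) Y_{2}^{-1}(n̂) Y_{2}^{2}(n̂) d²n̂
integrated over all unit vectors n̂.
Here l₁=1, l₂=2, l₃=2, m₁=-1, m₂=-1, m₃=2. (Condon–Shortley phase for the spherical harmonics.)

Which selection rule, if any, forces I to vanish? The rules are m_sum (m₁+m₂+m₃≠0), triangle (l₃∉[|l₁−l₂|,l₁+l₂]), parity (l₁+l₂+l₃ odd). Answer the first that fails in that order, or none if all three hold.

m₁+m₂+m₃ = -1 − 1 + 2 = 0  ✓
triangle: |1−2|=1 ≤ l₃=2 ≤ 1+2=3  ✓
parity: l₁+l₂+l₃ = 5 is odd  ✗

parity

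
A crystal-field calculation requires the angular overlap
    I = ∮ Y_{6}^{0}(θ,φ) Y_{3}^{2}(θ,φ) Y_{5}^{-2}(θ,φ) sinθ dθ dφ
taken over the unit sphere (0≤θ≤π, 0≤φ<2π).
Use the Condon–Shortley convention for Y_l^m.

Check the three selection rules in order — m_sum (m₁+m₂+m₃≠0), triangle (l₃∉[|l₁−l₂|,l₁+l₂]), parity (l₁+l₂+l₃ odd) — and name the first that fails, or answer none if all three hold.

m₁+m₂+m₃ = 0 + 2 − 2 = 0  ✓
triangle: |6−3|=3 ≤ l₃=5 ≤ 6+3=9  ✓
parity: l₁+l₂+l₃ = 14 is even  ✓

none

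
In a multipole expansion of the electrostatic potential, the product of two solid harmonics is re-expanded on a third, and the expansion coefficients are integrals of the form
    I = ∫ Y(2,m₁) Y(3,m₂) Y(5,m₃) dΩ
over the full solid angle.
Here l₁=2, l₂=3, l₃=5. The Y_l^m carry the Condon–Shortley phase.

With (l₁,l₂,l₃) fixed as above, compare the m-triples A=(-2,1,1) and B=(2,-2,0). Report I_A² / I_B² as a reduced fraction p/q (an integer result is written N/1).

l's match ⇒ only the (l;m) 3-j factors differ between A and B.
A: triangle coeff Δ(2,3,5) = 1/2310; Σ_t [0,0]: t=0:+1/1152 = 1/1152; (3j)²=1/154 [(2 3 5; -2 1 1)], sign=+1
B: triangle coeff Δ(2,3,5) = 1/2310; Σ_t [0,0]: t=0:+1/2880 = 1/2880; (3j)²=1/462 [(2 3 5; 2 -2 0)], sign=-1
I_A²/I_B² = (1/154)/(1/462) = 3/1

3/1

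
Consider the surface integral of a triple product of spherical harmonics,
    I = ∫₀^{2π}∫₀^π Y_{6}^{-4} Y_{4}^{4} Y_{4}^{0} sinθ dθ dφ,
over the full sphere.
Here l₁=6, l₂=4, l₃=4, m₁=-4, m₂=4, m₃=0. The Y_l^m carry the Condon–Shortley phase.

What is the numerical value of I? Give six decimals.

Checks pass: Σm=0; 14 even; l₃=4∈[2,10].
(2·6+1)(2·4+1)(2·4+1) = 1053
Δ: 6! 6! 2! / 15! → 1/1261260
sum: t=2:+1/4608 t=3:−1/1296 t=4:+1/4608 = -7/20736
3j²(6 4 4; 0 0 0) = Δ·Π!·Σ² = 20/1287  (sign -1)
sum: t=6:+1/69120 = 1/69120
3j²(6 4 4; -4 4 0) = Δ·Π!·Σ² = 4/143  (sign +1)
combine: 4πI² = 1053·20/1287·4/143 = 720/1573
take √, sign -1: I = -0.19085211

-0.190852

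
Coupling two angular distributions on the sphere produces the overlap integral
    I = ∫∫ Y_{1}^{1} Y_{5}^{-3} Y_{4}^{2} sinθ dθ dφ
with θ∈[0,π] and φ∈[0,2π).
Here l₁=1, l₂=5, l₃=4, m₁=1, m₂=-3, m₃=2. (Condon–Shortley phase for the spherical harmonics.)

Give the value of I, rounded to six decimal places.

Checks pass: Σm=0; 10 even; l₃=4∈[4,6].
(2·1+1)(2·5+1)(2·4+1) = 297
Δ: 2! 0! 8! / 11! → 1/495
sum: t=1:−1/576 = -1/576
3j²(1 5 4; 0 0 0) = Δ·Π!·Σ² = 5/99  (sign -1)
sum: t=0:+1/2880 = 1/2880
3j²(1 5 4; 1 -3 2) = Δ·Π!·Σ² = 28/495  (sign +1)
combine: 4πI² = 297·5/99·28/495 = 28/33
take √, sign -1: I = -0.25984664

-0.259847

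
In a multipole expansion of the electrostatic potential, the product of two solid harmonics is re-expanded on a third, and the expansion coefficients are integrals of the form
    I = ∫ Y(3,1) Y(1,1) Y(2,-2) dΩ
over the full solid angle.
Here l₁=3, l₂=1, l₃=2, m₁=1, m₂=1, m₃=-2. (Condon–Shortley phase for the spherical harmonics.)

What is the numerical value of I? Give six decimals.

Checks pass: Σm=0; 6 even; l₃=2∈[2,4].
(2·3+1)(2·1+1)(2·2+1) = 105
Δ: 2! 4! 0! / 7! → 1/105
sum: t=1:−1/4 = -1/4
3j²(3 1 2; 0 0 0) = Δ·Π!·Σ² = 3/35  (sign -1)
sum: t=2:+1/48 = 1/48
3j²(3 1 2; 1 1 -2) = Δ·Π!·Σ² = 1/105  (sign +1)
combine: 4πI² = 105·3/35·1/105 = 3/35
take √, sign -1: I = -0.08258890

-0.082589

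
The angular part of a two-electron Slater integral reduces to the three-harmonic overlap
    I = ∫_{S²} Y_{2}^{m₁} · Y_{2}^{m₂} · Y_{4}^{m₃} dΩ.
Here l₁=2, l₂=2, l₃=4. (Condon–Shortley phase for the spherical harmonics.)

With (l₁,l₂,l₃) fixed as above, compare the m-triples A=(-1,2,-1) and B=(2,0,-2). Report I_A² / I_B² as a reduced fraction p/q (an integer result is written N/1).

1/3

Same 2,2,4: normalisation and zero-m 3j drop out of the ratio.
A: Δ: 0! 4! 4! / 9! → 1/630; sum: t=0:+1/144 = 1/144; 3j²(2 2 4; -1 2 -1) = Δ·Π!·Σ² = 1/126  (sign -1)
B: Δ: 0! 4! 4! / 9! → 1/630; sum: t=0:+1/96 = 1/96; 3j²(2 2 4; 2 0 -2) = Δ·Π!·Σ² = 1/42  (sign +1)
I_A²/I_B² = (1/126)/(1/42) = 1/3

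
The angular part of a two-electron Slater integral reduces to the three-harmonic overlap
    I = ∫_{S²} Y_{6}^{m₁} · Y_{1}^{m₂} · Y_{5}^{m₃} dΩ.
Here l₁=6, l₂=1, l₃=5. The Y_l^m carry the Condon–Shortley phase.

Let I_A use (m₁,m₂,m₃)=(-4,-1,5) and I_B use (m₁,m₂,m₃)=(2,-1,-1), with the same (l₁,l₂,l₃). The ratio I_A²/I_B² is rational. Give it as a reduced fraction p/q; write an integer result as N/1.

1/28

Same 6,1,5: normalisation and zero-m 3j drop out of the ratio.
A: Δ: 2! 10! 0! / 13! → 1/858; sum: t=0:+1/7257600 = 1/7257600; 3j²(6 1 5; -4 -1 5) = Δ·Π!·Σ² = 1/858  (sign +1)
B: Δ: 2! 10! 0! / 13! → 1/858; sum: t=0:+1/34560 = 1/34560; 3j²(6 1 5; 2 -1 -1) = Δ·Π!·Σ² = 14/429  (sign +1)
I_A²/I_B² = (1/858)/(14/429) = 1/28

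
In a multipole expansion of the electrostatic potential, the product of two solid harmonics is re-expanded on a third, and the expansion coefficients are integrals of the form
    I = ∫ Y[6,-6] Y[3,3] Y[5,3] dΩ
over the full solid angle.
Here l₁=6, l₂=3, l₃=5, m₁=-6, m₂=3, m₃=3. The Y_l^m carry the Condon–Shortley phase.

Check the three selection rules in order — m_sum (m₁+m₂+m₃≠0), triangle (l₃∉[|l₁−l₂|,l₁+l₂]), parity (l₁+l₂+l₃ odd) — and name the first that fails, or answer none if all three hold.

none

azimuthal sum: -6 + 3 + 3 = 0  ✓
3 ≤ 5 ≤ 9 (triangle on l)  ✓
L = 6 + 3 + 5 = 14 (even)  ✓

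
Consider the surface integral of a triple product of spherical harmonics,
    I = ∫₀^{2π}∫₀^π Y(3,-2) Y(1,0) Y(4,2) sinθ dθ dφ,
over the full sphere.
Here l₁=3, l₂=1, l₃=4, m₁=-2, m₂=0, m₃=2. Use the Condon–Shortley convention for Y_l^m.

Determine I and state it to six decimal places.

0.213244

Rules hold: Σm=0, L=8 even, 2≤4≤4.
N = 7·3·9 = 189
Δ = 0!·6!·2!/9! = 1/252
Racah Σ t=0..0: t=0:+1/36 = 1/36
⇒ 3j(3 1 4; 0 0 0)² = 4/63, sgn +1
Racah Σ t=0..0: t=0:+1/120 = 1/120
⇒ 3j(3 1 4; -2 0 2)² = 1/21, sgn +1
4πI² = N·(3j₀)²·(3jₘ)² = 4/7
I = +1·√(0.571429/4π) = 0.21324362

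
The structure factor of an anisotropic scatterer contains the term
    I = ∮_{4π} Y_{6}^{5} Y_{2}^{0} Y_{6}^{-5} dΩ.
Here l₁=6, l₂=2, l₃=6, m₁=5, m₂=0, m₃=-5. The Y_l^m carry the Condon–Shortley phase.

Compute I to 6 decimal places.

0.126157

m-sum 0 ✓  L=14 even ✓  4≤6≤8 ✓
Π(2lᵢ+1) = 13×5×13 = 845
triangle coeff Δ(6,2,6) = 1/90090
Σ_t [0,2]: t=0:+1/69120 t=1:−1/14400 t=2:+1/69120 = -7/172800
(3j)²=14/715 [(6 2 6; 0 0 0)], sign=-1
Σ_t [0,1]: t=0:+1/1451520 t=1:−1/3628800 = 1/2419200
(3j)²=11/910 [(6 2 6; 5 0 -5)], sign=-1
⇒ 4πI² = 1/5
I = (+1)√(1/5/(4π)) = 0.12615663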